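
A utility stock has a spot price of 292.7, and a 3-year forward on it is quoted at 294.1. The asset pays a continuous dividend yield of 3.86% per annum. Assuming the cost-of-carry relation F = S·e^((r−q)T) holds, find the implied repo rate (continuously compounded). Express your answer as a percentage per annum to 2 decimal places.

From F = S·e^((r−q)T): (r − q) = ln(F/S)/T
ln(294.1/292.7) = ln(1.004783) = 0.004772
(r − q) = 0.004772 / (3) = 0.001591
r = ln(F/S)/T + q = 0.001591 + 0.0386 = 0.040191
r = 4.02%

4.02%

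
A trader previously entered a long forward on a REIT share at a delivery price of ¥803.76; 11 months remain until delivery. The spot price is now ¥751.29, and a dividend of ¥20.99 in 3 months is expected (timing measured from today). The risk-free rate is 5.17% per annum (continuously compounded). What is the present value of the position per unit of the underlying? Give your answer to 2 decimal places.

-¥35.99

PV(remaining dividends) I = 20.99·e^(−0.0517·3/12) = 20.7204
Current forward F = (S − I)·e^(rT) = (751.29 − 20.7204)·e^(0.0517·11/12) = 730.5696 × 1.048533 = 766.0263
Value (long) = (F − K)·e^(−rT) = (766.0263 − 803.76) × 0.953714 = -35.9872
Value = -¥35.99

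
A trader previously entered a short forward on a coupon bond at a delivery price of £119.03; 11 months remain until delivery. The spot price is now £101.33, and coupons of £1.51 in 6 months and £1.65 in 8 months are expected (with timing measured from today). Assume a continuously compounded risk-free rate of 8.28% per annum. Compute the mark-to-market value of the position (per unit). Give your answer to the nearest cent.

PV(remaining coupons) I = 1.51·e^(−0.0828·6/12) + 1.65·e^(−0.0828·8/12) = 3.0102
Current forward F = (S − I)·e^(rT) = (101.33 − 3.0102)·e^(0.0828·11/12) = 98.3198 × 1.078855 = 106.0728
Value (long) = (F − K)·e^(−rT) = (106.0728 − 119.03) × 0.926909 = -12.0101
Short position value = −(long value) = £12.01

£12.01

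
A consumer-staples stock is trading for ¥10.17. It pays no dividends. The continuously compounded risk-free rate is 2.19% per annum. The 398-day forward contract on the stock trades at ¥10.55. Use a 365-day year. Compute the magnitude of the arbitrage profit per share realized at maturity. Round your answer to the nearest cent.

Fair forward: F* = S·e^(carry·T), with carry = r = 0.0219
F* = 10.17 · e^(0.0219 × 398/365) = 10.17 · e^0.023880 = 10.17 × 1.024167 = ¥10.4158
Market ¥10.55 > fair ¥10.4158: forward overpriced → cash-and-carry (buy spot, short the forward).
At maturity, profit = |F_mkt − F*| = |10.55 − 10.4158| = ¥0.13 per share

¥0.13 per share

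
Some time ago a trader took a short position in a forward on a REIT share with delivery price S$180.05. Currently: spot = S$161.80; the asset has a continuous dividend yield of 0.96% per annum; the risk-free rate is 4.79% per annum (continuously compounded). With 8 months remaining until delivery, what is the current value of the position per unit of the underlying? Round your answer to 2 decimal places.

Current fair forward for the remaining 8 months: F = S·e^((r − q)·T), (r − q) = 0.0479 − 0.0096 = 0.0383
F = 161.80 · e^(0.0383 × 8/12) = 161.80 × 1.025862 = 165.9845
Value of long forward = (F − K)·e^(−rT) = (165.9845 − 180.05) · e^(−0.0479·8/12)
= -14.0655 × 0.968571 = -13.62
Short position value = −(long value) = S$13.62

S$13.62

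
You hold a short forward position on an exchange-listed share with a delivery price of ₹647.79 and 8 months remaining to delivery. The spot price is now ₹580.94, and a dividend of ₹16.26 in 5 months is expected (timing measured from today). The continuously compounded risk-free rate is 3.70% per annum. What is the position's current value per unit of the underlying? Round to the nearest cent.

PV(remaining dividends) I = 16.26·e^(−0.0370·5/12) = 16.0112
Current forward F = (S − I)·e^(rT) = (580.94 − 16.0112)·e^(0.0370·8/12) = 564.9288 × 1.024973 = 579.0368
Value (long) = (F − K)·e^(−rT) = (579.0368 − 647.79) × 0.975635 = -67.0780
Short position value = −(long value) = ₹67.08

₹67.08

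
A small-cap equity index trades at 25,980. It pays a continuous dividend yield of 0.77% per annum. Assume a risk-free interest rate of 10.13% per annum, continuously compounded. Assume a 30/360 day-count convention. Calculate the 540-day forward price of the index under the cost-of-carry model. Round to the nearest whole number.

29,896

F = S·e^((r − q)T) = 25980 · e^((0.1013 − 0.0077) × 540/360)
= 25980 · e^0.140400 = 25980 × 1.150734
F = 29,896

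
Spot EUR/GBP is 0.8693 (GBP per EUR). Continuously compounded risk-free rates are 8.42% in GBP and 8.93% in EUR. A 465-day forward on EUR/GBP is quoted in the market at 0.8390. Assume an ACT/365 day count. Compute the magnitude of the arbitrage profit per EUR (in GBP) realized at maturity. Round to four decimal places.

Fair forward: F* = S·e^(carry·T), with carry = (r_GBP − r_EUR) = 0.0842 − 0.0893 = -0.0051
F* = 0.8693 · e^(-0.0051 × 465/365) = 0.8693 · e^-0.006497 = 0.8693 × 0.993524 = 0.8637
Market 0.8390 < fair 0.8637: forward underpriced → reverse cash-and-carry (short spot, go long the forward).
At maturity, profit = |F_mkt − F*| = |0.8390 − 0.8637| = 0.0247 per EUR (in GBP)

0.0247 per EUR (in GBP)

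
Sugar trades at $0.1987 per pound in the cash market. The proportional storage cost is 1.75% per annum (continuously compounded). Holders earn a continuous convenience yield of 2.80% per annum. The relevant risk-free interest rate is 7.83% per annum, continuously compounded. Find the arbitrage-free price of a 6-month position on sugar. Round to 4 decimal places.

Net carry = r + u − y = 0.0783 + 0.0175 − 0.0280 = 0.0678
F = S·e^((r+u−y)T) = 0.1987 · e^(0.0678 × 6/12) = 0.1987 · e^0.033900
= 0.1987 × 1.034481 = $0.2056 per pound

$0.2056 per pound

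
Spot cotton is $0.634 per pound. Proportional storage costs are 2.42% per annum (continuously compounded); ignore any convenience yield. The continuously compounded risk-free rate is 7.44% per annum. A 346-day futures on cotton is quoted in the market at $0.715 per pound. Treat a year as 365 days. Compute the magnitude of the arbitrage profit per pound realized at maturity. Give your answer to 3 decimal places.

$0.019 per pound

Fair futures: F* = S·e^(carry·T), with carry = (r + u) = 0.0744 + 0.0242 = 0.0986
F* = 0.634 · e^(0.0986 × 346/365) = 0.634 · e^0.093467 = 0.634 × 1.097974 = $0.6961
Market $0.715 > fair $0.6961: forward overpriced → cash-and-carry (buy spot, short the forward).
At maturity, profit = |F_mkt − F*| = |0.715 − 0.6961| = $0.019 per pound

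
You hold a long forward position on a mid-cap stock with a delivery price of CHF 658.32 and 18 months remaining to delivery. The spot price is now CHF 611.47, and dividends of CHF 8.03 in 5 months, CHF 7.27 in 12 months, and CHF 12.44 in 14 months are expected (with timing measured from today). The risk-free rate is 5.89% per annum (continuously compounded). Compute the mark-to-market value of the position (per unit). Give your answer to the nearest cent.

PV(remaining dividends) I = 8.03·e^(−0.0589·5/12) + 7.27·e^(−0.0589·12/12) + 12.44·e^(−0.0589·14/12) = 26.3034
Current forward F = (S − I)·e^(rT) = (611.47 − 26.3034)·e^(0.0589·18/12) = 585.1666 × 1.092370 = 639.2184
Value (long) = (F − K)·e^(−rT) = (639.2184 − 658.32) × 0.915440 = -17.4864
Value = -CHF 17.49

-CHF 17.49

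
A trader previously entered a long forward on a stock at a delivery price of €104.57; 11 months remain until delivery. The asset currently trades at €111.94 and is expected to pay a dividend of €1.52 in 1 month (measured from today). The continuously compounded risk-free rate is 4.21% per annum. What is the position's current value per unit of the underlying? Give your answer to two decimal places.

PV(remaining dividends) I = 1.52·e^(−0.0421·1/12) = 1.5147
Current forward F = (S − I)·e^(rT) = (111.94 − 1.5147)·e^(0.0421·11/12) = 110.4253 × 1.039346 = 114.7701
Value (long) = (F − K)·e^(−rT) = (114.7701 − 104.57) × 0.962144 = 9.8140
Value = €9.81

€9.81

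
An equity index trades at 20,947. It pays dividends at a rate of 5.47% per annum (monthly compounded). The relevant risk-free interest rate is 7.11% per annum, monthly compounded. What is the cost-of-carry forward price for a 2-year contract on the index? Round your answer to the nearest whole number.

21,642

F = S · (1+r/12)^(12T) / (1+q/12)^(12T)
= 20947 × 1.152324 / 1.115331 = 20947 × 1.033168
F = 21,642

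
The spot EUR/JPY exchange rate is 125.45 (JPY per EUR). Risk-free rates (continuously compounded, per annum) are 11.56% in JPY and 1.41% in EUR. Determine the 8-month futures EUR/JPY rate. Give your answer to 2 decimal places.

134.23

F = S·e^((r_JPY − r_EUR)T) = 125.45 · e^((0.1156 − 0.0141) × 8/12)
= 125.45 · e^0.067667 = 125.45 × 1.070009
F = 134.23 JPY per EUR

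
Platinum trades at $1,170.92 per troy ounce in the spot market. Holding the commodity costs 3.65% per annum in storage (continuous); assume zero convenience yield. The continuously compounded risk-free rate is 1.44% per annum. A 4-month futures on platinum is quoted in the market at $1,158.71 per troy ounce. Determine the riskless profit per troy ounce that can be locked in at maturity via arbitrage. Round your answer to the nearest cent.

$32.25 per troy ounce

Fair futures: F* = S·e^(carry·T), with carry = (r + u) = 0.0144 + 0.0365 = 0.0509
F* = 1170.92 · e^(0.0509 × 4/12) = 1170.92 · e^0.01696667 = 1170.92 × 1.01711142 = $1190.9561
Market $1158.71 < fair $1190.9561: forward underpriced → reverse cash-and-carry (short spot, go long the forward).
At maturity, profit = |F_mkt − F*| = |1158.71 − 1190.9561| = $32.25 per troy ounce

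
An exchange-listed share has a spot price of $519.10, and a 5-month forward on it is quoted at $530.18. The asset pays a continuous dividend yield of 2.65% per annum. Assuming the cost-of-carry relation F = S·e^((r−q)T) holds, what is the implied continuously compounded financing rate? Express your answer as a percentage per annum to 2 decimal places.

From F = S·e^((r−q)T): (r − q) = ln(F/S)/T
ln(530.18/519.10) = ln(1.021345) = 0.021120
(r − q) = 0.021120 / (5/12) = 0.050688
r = ln(F/S)/T + q = 0.050688 + 0.0265 = 0.077188
r = 7.72%

7.72%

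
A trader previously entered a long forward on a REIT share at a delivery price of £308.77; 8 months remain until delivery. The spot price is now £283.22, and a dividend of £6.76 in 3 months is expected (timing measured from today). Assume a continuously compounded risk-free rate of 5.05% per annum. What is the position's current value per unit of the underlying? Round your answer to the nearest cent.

PV(remaining dividends) I = 6.76·e^(−0.0505·3/12) = 6.6752
Current forward F = (S − I)·e^(rT) = (283.22 − 6.6752)·e^(0.0505·8/12) = 276.5448 × 1.034240 = 286.0137
Value (long) = (F − K)·e^(−rT) = (286.0137 − 308.77) × 0.966894 = -22.0029
Value = -£22.00

-£22.00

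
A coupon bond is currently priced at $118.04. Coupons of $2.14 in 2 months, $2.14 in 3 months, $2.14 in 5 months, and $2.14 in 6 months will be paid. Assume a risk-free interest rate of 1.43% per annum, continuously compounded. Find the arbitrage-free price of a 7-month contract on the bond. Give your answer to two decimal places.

PV(coupons) I = 2.14·e^(−0.0143·2/12) + 2.14·e^(−0.0143·3/12) + 2.14·e^(−0.0143·5/12) + 2.14·e^(−0.0143·6/12)
I = 2.1349 + 2.1324 + 2.1273 + 2.1248 = 8.5194
F = (S − I)·e^(rT) = (118.04 − 8.5194) · e^(0.0143·7/12)
= 109.5206 · e^0.008342 = 109.5206 × 1.008377 = $110.44

$110.44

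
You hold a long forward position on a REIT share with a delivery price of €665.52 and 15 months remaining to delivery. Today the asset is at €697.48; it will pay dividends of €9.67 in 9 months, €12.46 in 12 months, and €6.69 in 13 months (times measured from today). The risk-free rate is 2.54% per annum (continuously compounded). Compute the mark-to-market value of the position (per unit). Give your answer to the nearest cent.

€24.61

PV(remaining dividends) I = 9.67·e^(−0.0254·9/12) + 12.46·e^(−0.0254·12/12) + 6.69·e^(−0.0254·13/12) = 28.1435
Current forward F = (S − I)·e^(rT) = (697.48 − 28.1435)·e^(0.0254·15/12) = 669.3365 × 1.032259 = 690.9286
Value (long) = (F − K)·e^(−rT) = (690.9286 − 665.52) × 0.968749 = 24.6146
Value = €24.61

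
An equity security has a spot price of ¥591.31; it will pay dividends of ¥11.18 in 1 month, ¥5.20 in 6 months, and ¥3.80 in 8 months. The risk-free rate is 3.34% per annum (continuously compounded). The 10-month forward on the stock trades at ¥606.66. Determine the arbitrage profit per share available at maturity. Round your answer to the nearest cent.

¥19.20 per share

PV(dividends) I = 11.18·e^(−0.0334·1/12) + 5.20·e^(−0.0334·6/12) + 3.80·e^(−0.0334·8/12) = 19.9791
Fair forward F* = (S − I)·e^(rT) = (591.31 − 19.9791)·e^0.027833 = 571.3309 × 1.028224 = 587.4561
Market ¥606.66 > fair 587.4561: forward overpriced → cash-and-carry (borrow at r, buy the stock and collect the dividends, short the forward).
Profit at T = |F_mkt − F*| = |606.66 − 587.4561| = ¥19.20 per share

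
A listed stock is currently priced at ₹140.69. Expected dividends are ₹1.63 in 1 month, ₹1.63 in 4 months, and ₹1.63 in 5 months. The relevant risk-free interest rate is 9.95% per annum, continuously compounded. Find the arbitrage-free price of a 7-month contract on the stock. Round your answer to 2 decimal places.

PV(dividends) I = 1.63·e^(−0.0995·1/12) + 1.63·e^(−0.0995·4/12) + 1.63·e^(−0.0995·5/12)
I = 1.6165 + 1.5768 + 1.5638 = 4.7571
F = (S − I)·e^(rT) = (140.69 − 4.7571) · e^(0.0995·7/12)
= 135.9329 · e^0.058042 = 135.9329 × 1.059760 = ₹144.06

₹144.06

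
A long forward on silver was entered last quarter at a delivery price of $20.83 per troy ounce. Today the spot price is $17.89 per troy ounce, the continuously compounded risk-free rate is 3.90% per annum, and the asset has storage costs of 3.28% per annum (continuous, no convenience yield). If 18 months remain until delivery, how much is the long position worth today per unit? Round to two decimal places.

Current fair forward for the remaining 18 months: F = S·e^((r + u)·T), (r + u) = 0.0390 + 0.0328 = 0.0718
F = 17.89 · e^(0.0718 × 18/12) = 17.89 × 1.113714 = 19.9243
Value of long forward = (F − K)·e^(−rT) = (19.9243 − 20.83) · e^(−0.0390·18/12)
= -0.9057 × 0.943178 = -0.85

-$0.85 per troy ounce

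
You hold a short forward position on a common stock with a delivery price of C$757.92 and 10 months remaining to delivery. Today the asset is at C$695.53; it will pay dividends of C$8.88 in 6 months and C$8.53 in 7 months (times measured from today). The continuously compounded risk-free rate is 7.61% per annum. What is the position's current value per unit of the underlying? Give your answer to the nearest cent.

PV(remaining dividends) I = 8.88·e^(−0.0761·6/12) + 8.53·e^(−0.0761·7/12) = 16.7081
Current forward F = (S − I)·e^(rT) = (695.53 − 16.7081)·e^(0.0761·10/12) = 678.8219 × 1.065471 = 723.2650
Value (long) = (F − K)·e^(−rT) = (723.2650 − 757.92) × 0.938552 = -32.5255
Short position value = −(long value) = C$32.53

C$32.53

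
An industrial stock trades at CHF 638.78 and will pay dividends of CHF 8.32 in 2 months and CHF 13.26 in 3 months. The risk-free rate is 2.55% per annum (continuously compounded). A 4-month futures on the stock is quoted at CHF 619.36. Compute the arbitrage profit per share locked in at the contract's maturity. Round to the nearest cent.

PV(dividends) I = 8.32·e^(−0.0255·2/12) + 13.26·e^(−0.0255·3/12) = 21.4605
Fair futures F* = (S − I)·e^(rT) = (638.78 − 21.4605)·e^0.008500 = 617.3195 × 1.008536 = 622.5889
Market CHF 619.36 < fair 622.5889: forward underpriced → reverse cash-and-carry (short the stock, invest proceeds at r, pay the dividends, go long the forward).
Profit at T = |F_mkt − F*| = |619.36 − 622.5889| = CHF 3.23 per share

CHF 3.23 per share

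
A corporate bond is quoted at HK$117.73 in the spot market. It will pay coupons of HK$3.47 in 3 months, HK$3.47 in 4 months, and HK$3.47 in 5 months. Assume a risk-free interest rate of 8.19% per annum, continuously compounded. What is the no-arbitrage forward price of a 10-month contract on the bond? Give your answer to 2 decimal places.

PV(coupons) I = 3.47·e^(−0.0819·3/12) + 3.47·e^(−0.0819·4/12) + 3.47·e^(−0.0819·5/12)
I = 3.3997 + 3.3766 + 3.3536 = 10.1299
F = (S − I)·e^(rT) = (117.73 − 10.1299) · e^(0.0819·10/12)
= 107.6001 · e^0.068250 = 107.6001 × 1.070633 = HK$115.20

HK$115.20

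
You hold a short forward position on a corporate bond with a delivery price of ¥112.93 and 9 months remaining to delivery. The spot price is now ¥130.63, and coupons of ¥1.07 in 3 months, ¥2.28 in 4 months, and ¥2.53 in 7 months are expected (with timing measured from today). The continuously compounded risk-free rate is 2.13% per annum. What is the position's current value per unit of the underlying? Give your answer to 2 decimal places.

-¥13.66

PV(remaining coupons) I = 1.07·e^(−0.0213·3/12) + 2.28·e^(−0.0213·4/12) + 2.53·e^(−0.0213·7/12) = 5.8269
Current forward F = (S − I)·e^(rT) = (130.63 − 5.8269)·e^(0.0213·9/12) = 124.8031 × 1.016103 = 126.8128
Value (long) = (F − K)·e^(−rT) = (126.8128 − 112.93) × 0.984152 = 13.6628
Short position value = −(long value) = -¥13.66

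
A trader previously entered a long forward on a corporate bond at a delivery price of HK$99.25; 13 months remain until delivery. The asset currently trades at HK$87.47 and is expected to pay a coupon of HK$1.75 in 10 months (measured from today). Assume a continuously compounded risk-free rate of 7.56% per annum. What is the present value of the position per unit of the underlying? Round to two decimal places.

-HK$5.62

PV(remaining coupons) I = 1.75·e^(−0.0756·10/12) = 1.6432
Current forward F = (S − I)·e^(rT) = (87.47 − 1.6432)·e^(0.0756·13/12) = 85.8268 × 1.085347 = 93.1519
Value (long) = (F − K)·e^(−rT) = (93.1519 − 99.25) × 0.921364 = -5.6186
Value = -HK$5.62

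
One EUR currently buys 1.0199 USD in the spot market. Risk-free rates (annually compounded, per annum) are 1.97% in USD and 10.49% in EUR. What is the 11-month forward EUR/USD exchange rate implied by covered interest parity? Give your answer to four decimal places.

0.9476

By covered interest parity, F = S · (1+r_USD)^T / (1+r_EUR)^T
= 1.0199 × 1.018044 / 1.095753 = 1.0199 × 0.929082
F = 0.9476 USD per EUR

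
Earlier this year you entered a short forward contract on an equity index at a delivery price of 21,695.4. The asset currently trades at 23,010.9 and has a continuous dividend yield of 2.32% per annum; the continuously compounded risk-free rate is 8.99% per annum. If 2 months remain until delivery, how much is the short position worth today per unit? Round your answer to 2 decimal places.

Current fair forward for the remaining 2 months: F = S·e^((r − q)·T), (r − q) = 0.0899 − 0.0232 = 0.0667
F = 23010.9 · e^(0.0667 × 2/12) = 23010.9 × 1.01117869 = 23268.1317
Value of long forward = (F − K)·e^(−rT) = (23268.1317 − 21695.4) · e^(−0.0899·2/12)
= 1572.7317 × 0.98512836 = 1549.34
Short position value = −(long value) = -1549.34

-1549.34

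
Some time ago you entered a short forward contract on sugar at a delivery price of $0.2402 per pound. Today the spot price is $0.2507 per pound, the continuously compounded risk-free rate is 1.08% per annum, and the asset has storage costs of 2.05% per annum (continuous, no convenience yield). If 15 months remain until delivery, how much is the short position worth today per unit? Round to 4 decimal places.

-$0.0202 per pound

Current fair forward for the remaining 15 months: F = S·e^((r + u)·T), (r + u) = 0.0108 + 0.0205 = 0.0313
F = 0.2507 · e^(0.0313 × 15/12) = 0.2507 × 1.039900 = 0.2607
Value of long forward = (F − K)·e^(−rT) = (0.2607 − 0.2402) · e^(−0.0108·15/12)
= 0.0205 × 0.986591 = 0.0202
Short position value = −(long value) = -$0.0202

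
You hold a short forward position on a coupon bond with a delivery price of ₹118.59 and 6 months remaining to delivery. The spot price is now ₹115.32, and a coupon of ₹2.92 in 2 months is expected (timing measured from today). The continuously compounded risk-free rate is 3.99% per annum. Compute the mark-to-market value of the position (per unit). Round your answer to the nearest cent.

₹3.83

PV(remaining coupons) I = 2.92·e^(−0.0399·2/12) = 2.9006
Current forward F = (S − I)·e^(rT) = (115.32 − 2.9006)·e^(0.0399·6/12) = 112.4194 × 1.020150 = 114.6847
Value (long) = (F − K)·e^(−rT) = (114.6847 − 118.59) × 0.980248 = -3.8282
Short position value = −(long value) = ₹3.83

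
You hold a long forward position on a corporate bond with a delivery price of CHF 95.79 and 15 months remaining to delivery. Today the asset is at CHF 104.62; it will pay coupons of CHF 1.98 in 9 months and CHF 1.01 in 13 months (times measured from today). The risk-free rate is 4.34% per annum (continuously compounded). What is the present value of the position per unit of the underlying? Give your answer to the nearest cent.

CHF 11.01

PV(remaining coupons) I = 1.98·e^(−0.0434·9/12) + 1.01·e^(−0.0434·13/12) = 2.8802
Current forward F = (S − I)·e^(rT) = (104.62 − 2.8802)·e^(0.0434·15/12) = 101.7398 × 1.055749 = 107.4117
Value (long) = (F − K)·e^(−rT) = (107.4117 − 95.79) × 0.947195 = 11.0080
Value = CHF 11.01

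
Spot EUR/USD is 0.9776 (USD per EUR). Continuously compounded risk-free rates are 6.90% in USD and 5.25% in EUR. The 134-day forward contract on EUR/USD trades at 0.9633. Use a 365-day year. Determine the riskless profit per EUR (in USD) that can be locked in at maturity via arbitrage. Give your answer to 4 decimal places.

Fair forward: F* = S·e^(carry·T), with carry = (r_USD − r_EUR) = 0.0690 − 0.0525 = 0.0165
F* = 0.9776 · e^(0.0165 × 134/365) = 0.9776 · e^0.006058 = 0.9776 × 1.006076 = 0.9835
Market 0.9633 < fair 0.9835: forward underpriced → reverse cash-and-carry (short spot, go long the forward).
At maturity, profit = |F_mkt − F*| = |0.9633 − 0.9835| = 0.0202 per EUR (in USD)

0.0202 per EUR (in USD)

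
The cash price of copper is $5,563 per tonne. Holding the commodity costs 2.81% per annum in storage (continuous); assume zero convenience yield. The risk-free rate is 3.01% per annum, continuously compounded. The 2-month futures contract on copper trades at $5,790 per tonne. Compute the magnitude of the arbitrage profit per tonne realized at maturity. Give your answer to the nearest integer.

Fair futures: F* = S·e^(carry·T), with carry = (r + u) = 0.0301 + 0.0281 = 0.0582
F* = 5563 · e^(0.0582 × 2/12) = 5563 · e^0.009700 = 5563 × 1.009747 = $5617.2226
Market $5790 > fair $5617.2226: forward overpriced → cash-and-carry (buy spot, short the forward).
At maturity, profit = |F_mkt − F*| = |5790 − 5617.2226| = $173 per tonne

$173 per tonne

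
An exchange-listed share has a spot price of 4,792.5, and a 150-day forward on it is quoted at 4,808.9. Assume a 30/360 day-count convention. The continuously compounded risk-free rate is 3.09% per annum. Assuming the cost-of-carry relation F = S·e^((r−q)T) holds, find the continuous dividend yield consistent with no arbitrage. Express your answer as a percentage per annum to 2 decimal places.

From F = S·e^((r−q)T): (r − q) = ln(F/S)/T
ln(4808.9/4792.5) = ln(1.003422) = 0.003416
(r − q) = 0.003416 / (150/360) = 0.008198
q = r − ln(F/S)/T = 0.0309 − 0.008198 = 0.022702
q = 2.27%

2.27%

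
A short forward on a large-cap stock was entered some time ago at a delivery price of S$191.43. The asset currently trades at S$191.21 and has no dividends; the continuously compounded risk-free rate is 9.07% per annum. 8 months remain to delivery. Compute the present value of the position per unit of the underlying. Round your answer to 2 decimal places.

-S$11.01

Current fair forward for the remaining 8 months: F = S·e^(r·T), r = 0.0907
F = 191.21 · e^(0.0907 × 8/12) = 191.21 × 1.062332 = 203.1285
Value of long forward = (F − K)·e^(−rT) = (203.1285 − 191.43) · e^(−0.0907·8/12)
= 11.6985 × 0.941325 = 11.01
Short position value = −(long value) = -S$11.01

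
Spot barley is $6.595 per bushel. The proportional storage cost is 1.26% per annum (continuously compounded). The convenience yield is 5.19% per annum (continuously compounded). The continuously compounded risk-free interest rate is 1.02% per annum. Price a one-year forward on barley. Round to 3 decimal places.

$6.406 per bushel

Net carry = r + u − y = 0.0102 + 0.0126 − 0.0519 = -0.0291
F = S·e^((r+u−y)T) = 6.595 · e^(-0.0291 × 12/12) = 6.595 · e^-0.029100
= 6.595 × 0.971319 = $6.406 per bushel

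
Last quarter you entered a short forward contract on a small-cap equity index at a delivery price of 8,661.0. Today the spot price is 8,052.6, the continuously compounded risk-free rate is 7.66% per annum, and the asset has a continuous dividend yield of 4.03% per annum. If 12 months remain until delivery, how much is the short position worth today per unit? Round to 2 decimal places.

287.81

Current fair forward for the remaining 12 months: F = S·e^((r − q)·T), (r − q) = 0.0766 − 0.0403 = 0.0363
F = 8052.6 · e^(0.0363 × 12/12) = 8052.6 × 1.03696689 = 8350.2796
Value of long forward = (F − K)·e^(−rT) = (8350.2796 − 8661.0) · e^(−0.0766·12/12)
= -310.7204 × 0.92626028 = -287.81
Short position value = −(long value) = 287.81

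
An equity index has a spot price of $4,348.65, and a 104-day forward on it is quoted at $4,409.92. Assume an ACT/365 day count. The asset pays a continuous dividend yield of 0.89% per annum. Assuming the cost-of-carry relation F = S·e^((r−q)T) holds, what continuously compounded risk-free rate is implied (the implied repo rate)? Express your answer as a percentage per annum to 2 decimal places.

5.80%

From F = S·e^((r−q)T): (r − q) = ln(F/S)/T
ln(4409.92/4348.65) = ln(1.014089) = 0.013991
(r − q) = 0.013991 / (104/365) = 0.049103
r = ln(F/S)/T + q = 0.049103 + 0.0089 = 0.058003
r = 5.80%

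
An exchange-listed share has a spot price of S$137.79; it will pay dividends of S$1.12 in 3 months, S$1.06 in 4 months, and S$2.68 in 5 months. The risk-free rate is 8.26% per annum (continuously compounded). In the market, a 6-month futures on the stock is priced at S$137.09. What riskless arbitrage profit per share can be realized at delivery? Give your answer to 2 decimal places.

S$1.59 per share

PV(dividends) I = 1.12·e^(−0.0826·3/12) + 1.06·e^(−0.0826·4/12) + 2.68·e^(−0.0826·5/12) = 4.7177
Fair futures F* = (S − I)·e^(rT) = (137.79 − 4.7177)·e^0.041300 = 133.0723 × 1.042165 = 138.6833
Market S$137.09 < fair 138.6833: forward underpriced → reverse cash-and-carry (short the stock, invest proceeds at r, pay the dividends, go long the forward).
Profit at T = |F_mkt − F*| = |137.09 − 138.6833| = S$1.59 per share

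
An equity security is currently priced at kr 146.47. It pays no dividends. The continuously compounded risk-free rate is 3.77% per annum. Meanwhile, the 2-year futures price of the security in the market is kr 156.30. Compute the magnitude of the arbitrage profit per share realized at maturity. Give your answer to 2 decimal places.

Fair futures: F* = S·e^(carry·T), with carry = r = 0.0377
F* = 146.47 · e^(0.0377 × 2) = 146.47 · e^0.075400 = 146.47 × 1.078315 = kr 157.9408
Market kr 156.30 < fair kr 157.9408: forward underpriced → reverse cash-and-carry (short spot, go long the forward).
At maturity, profit = |F_mkt − F*| = |156.30 − 157.9408| = kr 1.64 per share

kr 1.64 per share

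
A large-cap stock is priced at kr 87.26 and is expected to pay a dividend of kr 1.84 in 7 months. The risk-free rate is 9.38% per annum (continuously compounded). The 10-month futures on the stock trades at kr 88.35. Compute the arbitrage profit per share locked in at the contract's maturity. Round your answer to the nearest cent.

PV(dividends) I = 1.84·e^(−0.0938·7/12) = 1.7420
Fair futures F* = (S − I)·e^(rT) = (87.26 − 1.7420)·e^0.078167 = 85.5180 × 1.081303 = 92.4709
Market kr 88.35 < fair 92.4709: forward underpriced → reverse cash-and-carry (short the stock, invest proceeds at r, pay the dividends, go long the forward).
Profit at T = |F_mkt − F*| = |88.35 − 92.4709| = kr 4.12 per share

kr 4.12 per share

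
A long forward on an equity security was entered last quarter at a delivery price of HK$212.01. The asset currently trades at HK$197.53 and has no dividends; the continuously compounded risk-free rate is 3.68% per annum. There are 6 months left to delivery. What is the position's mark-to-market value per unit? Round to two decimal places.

Current fair forward for the remaining 6 months: F = S·e^(r·T), r = 0.0368
F = 197.53 · e^(0.0368 × 6/12) = 197.53 × 1.018570 = 201.1981
Value of long forward = (F − K)·e^(−rT) = (201.1981 − 212.01) · e^(−0.0368·6/12)
= -10.8119 × 0.981768 = -10.61

-HK$10.61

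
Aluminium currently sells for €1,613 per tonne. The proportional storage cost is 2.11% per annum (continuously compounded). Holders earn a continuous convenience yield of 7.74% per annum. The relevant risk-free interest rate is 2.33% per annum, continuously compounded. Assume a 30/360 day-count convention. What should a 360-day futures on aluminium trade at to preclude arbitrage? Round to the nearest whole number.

€1,561 per tonne

Net carry = r + u − y = 0.0233 + 0.0211 − 0.0774 = -0.0330
F = S·e^((r+u−y)T) = 1613 · e^(-0.0330 × 360/360) = 1613 · e^-0.033000
= 1613 × 0.967539 = €1,561 per tonne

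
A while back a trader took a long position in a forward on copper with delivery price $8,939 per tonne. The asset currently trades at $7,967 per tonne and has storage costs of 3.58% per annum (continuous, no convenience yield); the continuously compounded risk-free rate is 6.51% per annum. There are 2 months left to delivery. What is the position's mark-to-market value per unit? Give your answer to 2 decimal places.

Current fair forward for the remaining 2 months: F = S·e^((r + u)·T), (r + u) = 0.0651 + 0.0358 = 0.1009
F = 7967 · e^(0.1009 × 2/12) = 7967 × 1.01695886 = 8102.1112
Value of long forward = (F − K)·e^(−rT) = (8102.1112 − 8939) · e^(−0.0651·2/12)
= -836.8888 × 0.98920865 = -827.86

-$827.86 per tonne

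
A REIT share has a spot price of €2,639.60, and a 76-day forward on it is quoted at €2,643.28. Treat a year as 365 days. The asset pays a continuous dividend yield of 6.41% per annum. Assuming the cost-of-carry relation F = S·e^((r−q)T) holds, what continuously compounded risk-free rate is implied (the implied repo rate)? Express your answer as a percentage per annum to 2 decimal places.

7.08%

From F = S·e^((r−q)T): (r − q) = ln(F/S)/T
ln(2643.28/2639.60) = ln(1.001394) = 0.001393
(r − q) = 0.001393 / (76/365) = 0.006690
r = ln(F/S)/T + q = 0.006690 + 0.0641 = 0.070790
r = 7.08%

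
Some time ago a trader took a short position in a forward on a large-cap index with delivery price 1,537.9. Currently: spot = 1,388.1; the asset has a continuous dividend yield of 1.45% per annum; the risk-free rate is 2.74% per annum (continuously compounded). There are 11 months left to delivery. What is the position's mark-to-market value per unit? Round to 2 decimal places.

Current fair forward for the remaining 11 months: F = S·e^((r − q)·T), (r − q) = 0.0274 − 0.0145 = 0.0129
F = 1388.1 · e^(0.0129 × 11/12) = 1388.1 × 1.01189519 = 1404.6117
Value of long forward = (F − K)·e^(−rT) = (1404.6117 − 1537.9) · e^(−0.0274·11/12)
= -133.2883 × 0.97519613 = -129.98
Short position value = −(long value) = 129.98

129.98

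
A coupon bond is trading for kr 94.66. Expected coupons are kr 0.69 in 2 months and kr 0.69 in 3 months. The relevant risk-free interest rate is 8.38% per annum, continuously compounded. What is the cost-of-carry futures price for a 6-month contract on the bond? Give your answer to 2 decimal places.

PV(coupons) I = 0.69·e^(−0.0838·2/12) + 0.69·e^(−0.0838·3/12)
I = 0.6804 + 0.6757 = 1.3561
F = (S − I)·e^(rT) = (94.66 − 1.3561) · e^(0.0838·6/12)
= 93.3039 · e^0.041900 = 93.3039 × 1.042790 = kr 97.30

kr 97.30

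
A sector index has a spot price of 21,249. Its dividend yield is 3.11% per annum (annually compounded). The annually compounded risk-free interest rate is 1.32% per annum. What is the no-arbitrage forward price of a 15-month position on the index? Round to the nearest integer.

F = S · (1+r)^T / (1+q)^T
= 21249 × 1.016527 / 1.039025 = 21249 × 0.978347
F = 20,789

20,789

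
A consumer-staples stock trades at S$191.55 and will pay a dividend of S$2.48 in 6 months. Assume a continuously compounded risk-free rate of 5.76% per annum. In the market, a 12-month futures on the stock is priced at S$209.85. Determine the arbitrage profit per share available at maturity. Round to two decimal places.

S$9.50 per share

PV(dividends) I = 2.48·e^(−0.0576·6/12) = 2.4096
Fair futures F* = (S − I)·e^(rT) = (191.55 − 2.4096)·e^0.057600 = 189.1404 × 1.059291 = 200.3547
Market S$209.85 > fair 200.3547: forward overpriced → cash-and-carry (borrow at r, buy the stock and collect the dividends, short the forward).
Profit at T = |F_mkt − F*| = |209.85 − 200.3547| = S$9.50 per share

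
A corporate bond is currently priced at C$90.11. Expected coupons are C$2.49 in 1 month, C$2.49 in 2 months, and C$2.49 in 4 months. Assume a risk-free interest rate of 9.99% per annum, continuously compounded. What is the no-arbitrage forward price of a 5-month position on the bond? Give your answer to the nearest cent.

PV(coupons) I = 2.49·e^(−0.0999·1/12) + 2.49·e^(−0.0999·2/12) + 2.49·e^(−0.0999·4/12)
I = 2.4694 + 2.4489 + 2.4084 = 7.3267
F = (S − I)·e^(rT) = (90.11 − 7.3267) · e^(0.0999·5/12)
= 82.7833 · e^0.041625 = 82.7833 × 1.042503 = C$86.30

C$86.30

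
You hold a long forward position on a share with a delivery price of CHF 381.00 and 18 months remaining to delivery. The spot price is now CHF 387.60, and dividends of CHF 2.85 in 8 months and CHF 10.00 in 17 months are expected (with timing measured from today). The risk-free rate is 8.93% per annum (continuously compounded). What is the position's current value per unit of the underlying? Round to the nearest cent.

PV(remaining dividends) I = 2.85·e^(−0.0893·8/12) + 10.00·e^(−0.0893·17/12) = 11.4969
Current forward F = (S − I)·e^(rT) = (387.60 − 11.4969)·e^(0.0893·18/12) = 376.1031 × 1.143336 = 430.0122
Value (long) = (F − K)·e^(−rT) = (430.0122 − 381.00) × 0.874634 = 42.8677
Value = CHF 42.87

CHF 42.87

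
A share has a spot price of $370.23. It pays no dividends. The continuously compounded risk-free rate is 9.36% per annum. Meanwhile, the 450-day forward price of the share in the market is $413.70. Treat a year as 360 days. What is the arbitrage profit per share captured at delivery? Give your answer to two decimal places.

Fair forward: F* = S·e^(carry·T), with carry = r = 0.0936
F* = 370.23 · e^(0.0936 × 450/360) = 370.23 · e^0.117000 = 370.23 × 1.124119 = $416.1826
Market $413.70 < fair $416.1826: forward underpriced → reverse cash-and-carry (short spot, go long the forward).
At maturity, profit = |F_mkt − F*| = |413.70 − 416.1826| = $2.48 per share

$2.48 per share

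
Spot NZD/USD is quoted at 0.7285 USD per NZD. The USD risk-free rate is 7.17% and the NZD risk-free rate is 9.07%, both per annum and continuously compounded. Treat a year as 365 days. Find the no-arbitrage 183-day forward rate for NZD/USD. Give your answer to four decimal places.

F = S·e^((r_USD − r_NZD)T) = 0.7285 · e^((0.0717 − 0.0907) × 183/365)
= 0.7285 · e^-0.009526 = 0.7285 × 0.990519
F = 0.7216 USD per NZD

0.7216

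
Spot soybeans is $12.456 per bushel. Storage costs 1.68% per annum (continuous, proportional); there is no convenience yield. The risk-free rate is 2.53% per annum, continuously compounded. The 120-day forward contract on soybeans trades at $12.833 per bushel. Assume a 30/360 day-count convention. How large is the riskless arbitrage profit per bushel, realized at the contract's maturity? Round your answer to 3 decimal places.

Fair forward: F* = S·e^(carry·T), with carry = (r + u) = 0.0253 + 0.0168 = 0.0421
F* = 12.456 · e^(0.0421 × 120/360) = 12.456 · e^0.014033 = 12.456 × 1.014132 = $12.6320
Market $12.833 > fair $12.6320: forward overpriced → cash-and-carry (buy spot, short the forward).
At maturity, profit = |F_mkt − F*| = |12.833 − 12.6320| = $0.201 per bushel

$0.201 per bushel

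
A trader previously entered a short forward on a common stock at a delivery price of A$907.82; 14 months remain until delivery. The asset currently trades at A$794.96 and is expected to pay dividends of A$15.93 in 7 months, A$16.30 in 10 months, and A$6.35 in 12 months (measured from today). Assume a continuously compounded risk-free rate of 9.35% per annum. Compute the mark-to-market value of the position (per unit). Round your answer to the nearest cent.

PV(remaining dividends) I = 15.93·e^(−0.0935·7/12) + 16.30·e^(−0.0935·10/12) + 6.35·e^(−0.0935·12/12) = 35.9458
Current forward F = (S − I)·e^(rT) = (794.96 − 35.9458)·e^(0.0935·14/12) = 759.0142 × 1.115255 = 846.4944
Value (long) = (F − K)·e^(−rT) = (846.4944 − 907.82) × 0.896656 = -54.9880
Short position value = −(long value) = A$54.99

A$54.99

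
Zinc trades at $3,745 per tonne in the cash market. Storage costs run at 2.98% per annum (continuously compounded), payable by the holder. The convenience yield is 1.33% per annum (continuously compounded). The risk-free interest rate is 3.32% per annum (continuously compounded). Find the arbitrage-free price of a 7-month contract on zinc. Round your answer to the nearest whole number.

$3,855 per tonne

Net carry = r + u − y = 0.0332 + 0.0298 − 0.0133 = 0.0497
F = S·e^((r+u−y)T) = 3745 · e^(0.0497 × 7/12) = 3745 · e^0.028992
= 3745 × 1.029416 = $3,855 per tonne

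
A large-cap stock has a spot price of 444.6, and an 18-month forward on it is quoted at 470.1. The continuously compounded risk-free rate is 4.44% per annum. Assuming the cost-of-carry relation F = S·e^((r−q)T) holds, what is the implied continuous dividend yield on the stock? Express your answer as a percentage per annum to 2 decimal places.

From F = S·e^((r−q)T): (r − q) = ln(F/S)/T
ln(470.1/444.6) = ln(1.057355) = 0.055771
(r − q) = 0.055771 / (18/12) = 0.037181
q = r − ln(F/S)/T = 0.0444 − 0.037181 = 0.007219
q = 0.72%

0.72%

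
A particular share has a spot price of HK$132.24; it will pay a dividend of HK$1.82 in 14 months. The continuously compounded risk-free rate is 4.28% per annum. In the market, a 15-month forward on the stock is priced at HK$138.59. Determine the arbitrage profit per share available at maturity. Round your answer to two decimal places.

HK$0.91 per share

PV(dividends) I = 1.82·e^(−0.0428·14/12) = 1.7314
Fair forward F* = (S − I)·e^(rT) = (132.24 − 1.7314)·e^0.053500 = 130.5086 × 1.054957 = 137.6810
Market HK$138.59 > fair 137.6810: forward overpriced → cash-and-carry (borrow at r, buy the stock and collect the dividends, short the forward).
Profit at T = |F_mkt − F*| = |138.59 − 137.6810| = HK$0.91 per share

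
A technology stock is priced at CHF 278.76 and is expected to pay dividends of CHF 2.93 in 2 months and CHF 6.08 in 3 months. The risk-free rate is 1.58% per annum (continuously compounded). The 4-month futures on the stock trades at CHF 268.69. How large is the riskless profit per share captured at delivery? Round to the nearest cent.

CHF 2.52 per share

PV(dividends) I = 2.93·e^(−0.0158·2/12) + 6.08·e^(−0.0158·3/12) = 8.9783
Fair futures F* = (S − I)·e^(rT) = (278.76 − 8.9783)·e^0.005267 = 269.7817 × 1.005281 = 271.2064
Market CHF 268.69 < fair 271.2064: forward underpriced → reverse cash-and-carry (short the stock, invest proceeds at r, pay the dividends, go long the forward).
Profit at T = |F_mkt − F*| = |268.69 − 271.2064| = CHF 2.52 per share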